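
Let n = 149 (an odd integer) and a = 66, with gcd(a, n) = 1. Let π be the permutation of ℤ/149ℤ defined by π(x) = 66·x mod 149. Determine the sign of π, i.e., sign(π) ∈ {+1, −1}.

Orbit of 132 under x↦66x: [132, 70, 1, 66, 35, 75, 33]… (length divides ord_149(66)).
2 cycles of lengths [148, 1].
n − c = 149 − 2 = 147; sign = (−1)^147 = -1.

-1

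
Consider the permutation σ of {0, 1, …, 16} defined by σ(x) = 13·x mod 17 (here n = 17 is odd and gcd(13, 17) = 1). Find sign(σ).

+1

Trace 1: π^k(1) = [1, 13, 16, 4] for k=0..3.
Decompose π into cycles: lengths [4, 4, 4, 4, 1] (5 cycles, including the fixed point 0).
sign(π) = (−1)^{n − #cycles} = (−1)^{17−5} = (−1)^12 = +1.
Zolotarev: (13|17) = +1, matching the cycle-count sign.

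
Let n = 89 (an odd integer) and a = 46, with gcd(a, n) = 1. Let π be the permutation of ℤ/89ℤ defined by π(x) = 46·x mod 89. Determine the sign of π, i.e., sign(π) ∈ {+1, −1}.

Orbit of 41 under x↦46x: [41, 17, 70, 16, 24, 36, 54]… (length divides ord_89(46)).
The orbit structure of x ↦ 46x mod 89: 2 orbits of sizes [88, 1].
n − c = 89 − 2 = 87; sign = (−1)^87 = -1.
Zolotarev: (46|89) = -1, matching the cycle-count sign.

-1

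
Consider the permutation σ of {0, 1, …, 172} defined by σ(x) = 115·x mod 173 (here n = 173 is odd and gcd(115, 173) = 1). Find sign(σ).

-1

Trace 115: π^k(115) = [115, 77, 32, 47, 42, 159, 120] for k=0..6.
π_115 has 2 disjoint cycles with lengths [172, 1] on {0,…,172}.
With 2 cycles on 173 points, sign = (−1)^{173−2} = -1.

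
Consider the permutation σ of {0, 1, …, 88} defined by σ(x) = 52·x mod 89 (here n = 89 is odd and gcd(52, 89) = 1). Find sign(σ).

Start at x=34: 34 → 77 → 88 → 37 → 55 → 12 → 1 → … (one orbit).
π_52 has 12 disjoint cycles with lengths [8, 8, 8, 8, 8, 8, 8, 8, 8, 8, 8, 1] on {0,…,88}.
sign(π) = (−1)^{n − #cycles} = (−1)^{89−12} = (−1)^77 = -1.
Check: (52/89) = -1 by Zolotarev.

-1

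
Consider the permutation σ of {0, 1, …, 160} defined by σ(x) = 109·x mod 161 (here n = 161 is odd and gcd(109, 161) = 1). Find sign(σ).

-1

Orbit of 67 under x↦109x: [67, 58, 43, 18, 30, 50, 137]… (length divides ord_161(109)).
π_109 has 6 disjoint cycles with lengths [66, 66, 22, 3, 3, 1] on {0,…,160}.
6 cycles on 161: each ℓ→(−1)^(ℓ−1), product (−1)^155 = -1.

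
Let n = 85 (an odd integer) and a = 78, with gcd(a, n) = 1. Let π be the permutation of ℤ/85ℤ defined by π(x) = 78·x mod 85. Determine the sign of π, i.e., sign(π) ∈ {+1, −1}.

Start at x=9: 9 → 22 → 16 → 58 → 19 → 37 → 81 → … (one orbit).
Decompose π into cycles: lengths [16, 16, 16, 16, 16, 4, 1] (7 cycles, including the fixed point 0).
sign(π) = (−1)^{n − #cycles} = (−1)^{85−7} = (−1)^78 = +1.

+1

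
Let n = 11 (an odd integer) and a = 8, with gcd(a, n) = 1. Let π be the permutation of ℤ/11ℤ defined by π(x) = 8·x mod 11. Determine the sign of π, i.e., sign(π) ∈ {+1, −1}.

Start at x=2: 2 → 5 → 7 → 1 → 8 → 9 → 6 → … (one orbit).
π_8 has 2 disjoint cycles with lengths [10, 1] on {0,…,10}.
11 − 2 = 9 transpositions; sign(π) = (−1)^9 = -1.

-1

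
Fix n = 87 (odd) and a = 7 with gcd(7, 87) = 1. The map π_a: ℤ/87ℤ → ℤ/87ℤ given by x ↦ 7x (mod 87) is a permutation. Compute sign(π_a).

Trace 16: π^k(16) = [16, 25, 1, 7, 49, 82, 52] for k=0..6.
Cycle lengths of π_7 on ℤ/87ℤ: [7, 7, 7, 7, 7, 7, 7, 7, 7, 7, 7, 7, 1, 1, 1]; 15 cycles in total.
With 15 cycles on 87 points, sign = (−1)^{87−15} = +1.
(7|87)_J = +1 (Zolotarev's lemma cross-check).

+1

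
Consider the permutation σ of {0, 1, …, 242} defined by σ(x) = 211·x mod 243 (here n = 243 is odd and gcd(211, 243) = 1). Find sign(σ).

+1

Trace 196: π^k(196) = [196, 46, 229, 205, 1, 211, 52] for k=0..6.
Cycle lengths of π_211 on ℤ/243ℤ: [81, 81, 27, 27, 9, 9, 3, 3, 1, 1, 1]; 11 cycles in total.
Σ(ℓ_i−1) = 243−11 = 232; sign = (−1)^232 = +1.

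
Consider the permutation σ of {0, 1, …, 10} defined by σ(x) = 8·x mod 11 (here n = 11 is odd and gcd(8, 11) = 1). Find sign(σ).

Start at x=4: 4 → 10 → 3 → 2 → 5 → 7 → 1 → … (one orbit).
The orbit structure of x ↦ 8x mod 11: 2 orbits of sizes [10, 1].
sign(π) = (−1)^{n − #cycles} = (−1)^{11−2} = (−1)^9 = -1.
The Jacobi symbol (8|11) = -1 (Zolotarev) agrees.

-1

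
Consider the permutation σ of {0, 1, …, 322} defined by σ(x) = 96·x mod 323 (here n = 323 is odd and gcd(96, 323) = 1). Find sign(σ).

Trace 229: π^k(229) = [229, 20, 305, 210, 134, 267, 115] for k=0..6.
38 cycles of lengths [16, 16, 16, 16, 16, 16, 16, 16, 16, 16, 16, 16, 16, 16, 16, 16, 16, 16, 16, 1, 1, 1, 1, 1, 1, 1, 1, 1, 1, 1, 1, 1, 1, 1, 1, 1, 1, 1].
With 38 cycles on 323 points, sign = (−1)^{323−38} = -1.
The Jacobi symbol (96|323) = -1 (Zolotarev) agrees.

-1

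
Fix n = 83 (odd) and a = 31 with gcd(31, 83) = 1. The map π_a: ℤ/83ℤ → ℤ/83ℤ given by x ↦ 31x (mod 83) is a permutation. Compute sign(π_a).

Orbit of 37 under x↦31x: [37, 68, 33, 27, 7, 51, 4]… (length divides ord_83(31)).
Cycle lengths of π_31 on ℤ/83ℤ: [41, 41, 1]; 3 cycles in total.
83 − 3 = 80 transpositions; sign(π) = (−1)^80 = +1.
Via Zolotarev, sign(π_{31}) = (31|83) = +1.

+1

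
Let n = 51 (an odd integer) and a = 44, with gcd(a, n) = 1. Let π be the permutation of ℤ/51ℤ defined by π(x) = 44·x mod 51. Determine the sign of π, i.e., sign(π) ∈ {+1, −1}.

+1

Start at x=23: 23 → 43 → 5 → 16 → 41 → 19 → 20 → … (one orbit).
Decompose π into cycles: lengths [16, 16, 16, 2, 1] (5 cycles, including the fixed point 0).
51 − 5 = 46 transpositions; sign(π) = (−1)^46 = +1.
Check: (44/51) = +1 by Zolotarev.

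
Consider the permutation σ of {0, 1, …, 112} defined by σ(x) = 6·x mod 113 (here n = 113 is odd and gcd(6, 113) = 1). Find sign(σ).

Start at x=73: 73 → 99 → 29 → 61 → 27 → 49 → 68 → … (one orbit).
π_6 has 2 disjoint cycles with lengths [112, 1] on {0,…,112}.
2 cycles on 113: each ℓ→(−1)^(ℓ−1), product (−1)^111 = -1.
Check: (6/113) = -1 by Zolotarev.

-1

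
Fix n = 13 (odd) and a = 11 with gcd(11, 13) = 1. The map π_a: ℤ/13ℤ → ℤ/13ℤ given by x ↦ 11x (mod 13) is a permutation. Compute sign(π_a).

-1

Trace 5: π^k(5) = [5, 3, 7, 12, 2, 9, 8] for k=0..6.
π_11 has 2 disjoint cycles with lengths [12, 1] on {0,…,12}.
With 2 cycles on 13 points, sign = (−1)^{13−2} = -1.
The Jacobi symbol (11|13) = -1 (Zolotarev) agrees.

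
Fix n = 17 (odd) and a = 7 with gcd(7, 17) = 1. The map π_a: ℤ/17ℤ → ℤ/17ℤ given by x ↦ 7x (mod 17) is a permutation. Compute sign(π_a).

-1

Orbit of 16 under x↦7x: [16, 10, 2, 14, 13, 6, 8]… (length divides ord_17(7)).
π_7 has 2 disjoint cycles with lengths [16, 1] on {0,…,16}.
sign(π) = (−1)^{n − #cycles} = (−1)^{17−2} = (−1)^15 = -1.
Check: (7/17) = -1 by Zolotarev.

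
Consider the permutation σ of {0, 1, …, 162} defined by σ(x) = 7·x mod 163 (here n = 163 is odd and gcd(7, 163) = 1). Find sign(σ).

Orbit of 83 under x↦7x: [83, 92, 155, 107, 97, 27, 26]… (length divides ord_163(7)).
Cycle type of π: 162 + 1; total 2 cycles.
163 − 2 = 161 transpositions; sign(π) = (−1)^161 = -1.

-1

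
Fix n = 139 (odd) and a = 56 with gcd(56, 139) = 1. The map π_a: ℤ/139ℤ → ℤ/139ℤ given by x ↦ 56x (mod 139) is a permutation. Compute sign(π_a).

-1

Trace 95: π^k(95) = [95, 38, 43, 45, 18, 35, 14] for k=0..6.
Cycle lengths of π_56 on ℤ/139ℤ: [138, 1]; 2 cycles in total.
Σ(ℓ_i−1) = 139−2 = 137; sign = (−1)^137 = -1.
Check: (56/139) = -1 by Zolotarev.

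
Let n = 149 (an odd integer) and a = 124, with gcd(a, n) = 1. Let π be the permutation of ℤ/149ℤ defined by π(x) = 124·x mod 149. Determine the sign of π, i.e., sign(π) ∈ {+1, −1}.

Trace 39: π^k(39) = [39, 68, 88, 35, 19, 121, 104] for k=0..6.
Decompose π into cycles: lengths [74, 74, 1] (3 cycles, including the fixed point 0).
3 cycles on 149: each ℓ→(−1)^(ℓ−1), product (−1)^146 = +1.
(124|149)_J = +1 (Zolotarev's lemma cross-check).

+1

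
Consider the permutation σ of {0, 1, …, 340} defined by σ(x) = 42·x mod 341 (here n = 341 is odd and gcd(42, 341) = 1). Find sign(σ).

-1

Orbit of 302 under x↦42x: [302, 67, 86, 202, 300, 324, 309]… (length divides ord_341(42)).
14 cycles of lengths [30, 30, 30, 30, 30, 30, 30, 30, 30, 30, 30, 5, 5, 1].
14 cycles on 341: each ℓ→(−1)^(ℓ−1), product (−1)^327 = -1.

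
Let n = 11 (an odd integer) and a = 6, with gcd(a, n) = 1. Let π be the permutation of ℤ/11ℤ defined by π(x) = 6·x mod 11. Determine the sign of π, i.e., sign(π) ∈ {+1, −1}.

-1

Start at x=7: 7 → 9 → 10 → 5 → 8 → 4 → 2 → … (one orbit).
π_6 has 2 disjoint cycles with lengths [10, 1] on {0,…,10}.
With 2 cycles on 11 points, sign = (−1)^{11−2} = -1.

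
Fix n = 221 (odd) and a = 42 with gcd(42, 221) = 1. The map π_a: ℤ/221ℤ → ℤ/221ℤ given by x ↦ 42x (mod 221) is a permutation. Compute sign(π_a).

Orbit of 191 under x↦42x: [191, 66, 120, 178, 183, 172, 152]… (length divides ord_221(42)).
Decompose π into cycles: lengths [24, 24, 24, 24, 24, 24, 24, 24, 8, 8, 3, 3, 3, 3, 1] (15 cycles, including the fixed point 0).
sign(π) = (−1)^{n − #cycles} = (−1)^{221−15} = (−1)^206 = +1.
Via Zolotarev, sign(π_{42}) = (42|221) = +1.

+1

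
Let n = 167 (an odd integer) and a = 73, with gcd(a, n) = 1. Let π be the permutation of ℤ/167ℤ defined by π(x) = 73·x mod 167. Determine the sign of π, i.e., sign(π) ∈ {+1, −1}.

-1

Trace 103: π^k(103) = [103, 4, 125, 107, 129, 65, 69] for k=0..6.
π_73 has 2 disjoint cycles with lengths [166, 1] on {0,…,166}.
n − c = 167 − 2 = 165; sign = (−1)^165 = -1.
Zolotarev: (73|167) = -1, matching the cycle-count sign.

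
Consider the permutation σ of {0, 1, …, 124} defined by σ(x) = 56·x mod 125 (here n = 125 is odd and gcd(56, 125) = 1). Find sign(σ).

Start at x=86: 86 → 66 → 71 → 101 → 31 → 111 → 91 → … (one orbit).
π_56 has 13 disjoint cycles with lengths [25, 25, 25, 25, 5, 5, 5, 5, 1, 1, 1, 1, 1] on {0,…,124}.
Σ(ℓ_i−1) = 125−13 = 112; sign = (−1)^112 = +1.

+1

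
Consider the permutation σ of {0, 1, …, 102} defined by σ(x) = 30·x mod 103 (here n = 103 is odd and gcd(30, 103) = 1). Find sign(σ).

+1

Orbit of 81 under x↦30x: [81, 61, 79, 1, 30, 76, 14]… (length divides ord_103(30)).
Decompose π into cycles: lengths [17, 17, 17, 17, 17, 17, 1] (7 cycles, including the fixed point 0).
103 − 7 = 96 transpositions; sign(π) = (−1)^96 = +1.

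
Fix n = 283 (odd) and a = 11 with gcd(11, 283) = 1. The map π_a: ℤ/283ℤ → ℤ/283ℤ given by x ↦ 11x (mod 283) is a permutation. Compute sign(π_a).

Trace 130: π^k(130) = [130, 15, 165, 117, 155, 7, 77] for k=0..6.
3 cycles of lengths [141, 141, 1].
3 cycles on 283: each ℓ→(−1)^(ℓ−1), product (−1)^280 = +1.
Zolotarev: (11|283) = +1, matching the cycle-count sign.

+1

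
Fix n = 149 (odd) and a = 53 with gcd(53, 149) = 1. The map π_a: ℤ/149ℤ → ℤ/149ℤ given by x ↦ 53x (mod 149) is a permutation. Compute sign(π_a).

Orbit of 102 under x↦53x: [102, 42, 140, 119, 49, 64, 114]… (length divides ord_149(53)).
Cycle type of π: 74×2 + 1; total 3 cycles.
3 cycles on 149: each ℓ→(−1)^(ℓ−1), product (−1)^146 = +1.
The Jacobi symbol (53|149) = +1 (Zolotarev) agrees.

+1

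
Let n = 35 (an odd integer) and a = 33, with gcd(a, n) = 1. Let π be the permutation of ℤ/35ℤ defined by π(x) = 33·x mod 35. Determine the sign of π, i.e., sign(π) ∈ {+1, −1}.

Start at x=13: 13 → 9 → 17 → 1 → 33 → 4 → 27 → … (one orbit).
Decompose π into cycles: lengths [12, 12, 6, 4, 1] (5 cycles, including the fixed point 0).
5 cycles on 35: each ℓ→(−1)^(ℓ−1), product (−1)^30 = +1.
Check: (33/35) = +1 by Zolotarev.

+1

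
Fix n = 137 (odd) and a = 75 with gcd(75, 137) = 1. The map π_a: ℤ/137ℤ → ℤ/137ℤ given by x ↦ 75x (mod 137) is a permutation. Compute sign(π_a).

Orbit of 132 under x↦75x: [132, 36, 97, 14, 91, 112, 43]… (length divides ord_137(75)).
2 cycles of lengths [136, 1].
sign(π) = (−1)^{n − #cycles} = (−1)^{137−2} = (−1)^135 = -1.

-1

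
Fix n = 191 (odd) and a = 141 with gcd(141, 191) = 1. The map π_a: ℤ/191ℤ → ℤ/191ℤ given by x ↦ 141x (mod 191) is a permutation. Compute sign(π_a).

-1

Trace 25: π^k(25) = [25, 87, 43, 142, 158, 122, 12] for k=0..6.
π_141 has 2 disjoint cycles with lengths [190, 1] on {0,…,190}.
With 2 cycles on 191 points, sign = (−1)^{191−2} = -1.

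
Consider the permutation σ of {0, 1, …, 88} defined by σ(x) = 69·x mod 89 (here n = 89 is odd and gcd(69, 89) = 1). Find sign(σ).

+1

Orbit of 80 under x↦69x: [80, 2, 49, 88, 20, 45, 79]… (length divides ord_89(69)).
π_69 has 3 disjoint cycles with lengths [44, 44, 1] on {0,…,88}.
89 − 3 = 86 transpositions; sign(π) = (−1)^86 = +1.
Via Zolotarev, sign(π_{69}) = (69|89) = +1.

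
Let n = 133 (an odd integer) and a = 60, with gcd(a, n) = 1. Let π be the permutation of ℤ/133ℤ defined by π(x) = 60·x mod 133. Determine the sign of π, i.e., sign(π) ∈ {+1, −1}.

-1

Orbit of 8 under x↦60x: [8, 81, 72, 64, 116, 44, 113]… (length divides ord_133(60)).
Cycle type of π: 18×7 + 3×2 + 1; total 10 cycles.
Σ(ℓ_i−1) = 133−10 = 123; sign = (−1)^123 = -1.
Via Zolotarev, sign(π_{60}) = (60|133) = -1.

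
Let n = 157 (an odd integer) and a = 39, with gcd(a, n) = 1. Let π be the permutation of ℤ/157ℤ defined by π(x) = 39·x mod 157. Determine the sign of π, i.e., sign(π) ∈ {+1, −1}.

Start at x=93: 93 → 16 → 153 → 1 → 39 → 108 → 130 → … (one orbit).
π_39 has 13 disjoint cycles with lengths [13, 13, 13, 13, 13, 13, 13, 13, 13, 13, 13, 13, 1] on {0,…,156}.
13 cycles on 157: each ℓ→(−1)^(ℓ−1), product (−1)^144 = +1.
Zolotarev: (39|157) = +1, matching the cycle-count sign.

+1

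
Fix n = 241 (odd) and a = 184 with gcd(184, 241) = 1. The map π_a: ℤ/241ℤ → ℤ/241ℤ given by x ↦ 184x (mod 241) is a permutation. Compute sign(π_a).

-1

Orbit of 103 under x↦184x: [103, 154, 139, 30, 218, 106, 224]… (length divides ord_241(184)).
π_184 has 4 disjoint cycles with lengths [80, 80, 80, 1] on {0,…,240}.
sign(π) = (−1)^{n − #cycles} = (−1)^{241−4} = (−1)^237 = -1.
(184|241)_J = -1 (Zolotarev's lemma cross-check).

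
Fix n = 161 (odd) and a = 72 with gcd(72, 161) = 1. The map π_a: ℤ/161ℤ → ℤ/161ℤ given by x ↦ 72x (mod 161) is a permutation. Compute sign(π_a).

+1

Start at x=78: 78 → 142 → 81 → 36 → 16 → 25 → 29 → … (one orbit).
Cycle lengths of π_72 on ℤ/161ℤ: [33, 33, 33, 33, 11, 11, 3, 3, 1]; 9 cycles in total.
sign(π) = (−1)^{n − #cycles} = (−1)^{161−9} = (−1)^152 = +1.
Zolotarev: (72|161) = +1, matching the cycle-count sign.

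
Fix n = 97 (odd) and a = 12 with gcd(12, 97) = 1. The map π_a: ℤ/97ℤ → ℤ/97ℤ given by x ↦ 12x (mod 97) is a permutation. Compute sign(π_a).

Orbit of 85 under x↦12x: [85, 50, 18, 22, 70, 64, 89]… (length divides ord_97(12)).
π_12 has 7 disjoint cycles with lengths [16, 16, 16, 16, 16, 16, 1] on {0,…,96}.
7 cycles on 97: each ℓ→(−1)^(ℓ−1), product (−1)^90 = +1.
The Jacobi symbol (12|97) = +1 (Zolotarev) agrees.

+1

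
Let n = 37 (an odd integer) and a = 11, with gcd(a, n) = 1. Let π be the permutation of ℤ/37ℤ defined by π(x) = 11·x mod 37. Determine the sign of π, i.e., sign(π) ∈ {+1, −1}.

Orbit of 36 under x↦11x: [36, 26, 27, 1, 11, 10]… (length divides ord_37(11)).
The orbit structure of x ↦ 11x mod 37: 7 orbits of sizes [6, 6, 6, 6, 6, 6, 1].
sign(π) = (−1)^{n − #cycles} = (−1)^{37−7} = (−1)^30 = +1.
Via Zolotarev, sign(π_{11}) = (11|37) = +1.

+1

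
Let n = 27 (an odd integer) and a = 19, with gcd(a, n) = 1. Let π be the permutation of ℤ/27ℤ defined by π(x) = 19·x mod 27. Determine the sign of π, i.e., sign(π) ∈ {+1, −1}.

Start at x=1: 1 → 19 → 10 → 1 (one orbit).
Decompose π into cycles: lengths [3, 3, 3, 3, 3, 3, 1, 1, 1, 1, 1, 1, 1, 1, 1] (15 cycles, including the fixed point 0).
15 cycles on 27: each ℓ→(−1)^(ℓ−1), product (−1)^12 = +1.

+1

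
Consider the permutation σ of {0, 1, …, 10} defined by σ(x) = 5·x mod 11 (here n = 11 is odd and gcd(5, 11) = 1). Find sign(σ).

Trace 3: π^k(3) = [3, 4, 9, 1, 5] for k=0..4.
3 cycles of lengths [5, 5, 1].
3 cycles on 11: each ℓ→(−1)^(ℓ−1), product (−1)^8 = +1.
Zolotarev: (5|11) = +1, matching the cycle-count sign.

+1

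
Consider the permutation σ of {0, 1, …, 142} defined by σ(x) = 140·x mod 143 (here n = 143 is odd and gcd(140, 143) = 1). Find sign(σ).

-1

Orbit of 142 under x↦140x: [142, 3, 134, 27, 62, 100, 129]… (length divides ord_143(140)).
Decompose π into cycles: lengths [30, 30, 30, 30, 10, 6, 6, 1] (8 cycles, including the fixed point 0).
With 8 cycles on 143 points, sign = (−1)^{143−8} = -1.
(140|143)_J = -1 (Zolotarev's lemma cross-check).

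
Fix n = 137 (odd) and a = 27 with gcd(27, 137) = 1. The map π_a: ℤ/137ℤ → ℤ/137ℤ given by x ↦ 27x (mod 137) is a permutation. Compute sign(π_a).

-1

Trace 68: π^k(68) = [68, 55, 115, 91, 128, 31, 15] for k=0..6.
Cycle lengths of π_27 on ℤ/137ℤ: [136, 1]; 2 cycles in total.
2 cycles on 137: each ℓ→(−1)^(ℓ−1), product (−1)^135 = -1.
(27|137)_J = -1 (Zolotarev's lemma cross-check).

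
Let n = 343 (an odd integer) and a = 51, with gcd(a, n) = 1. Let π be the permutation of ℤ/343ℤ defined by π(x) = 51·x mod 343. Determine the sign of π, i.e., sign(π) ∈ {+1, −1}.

Trace 36: π^k(36) = [36, 121, 340, 190, 86, 270, 50] for k=0..6.
7 cycles of lengths [147, 147, 21, 21, 3, 3, 1].
7 cycles on 343: each ℓ→(−1)^(ℓ−1), product (−1)^336 = +1.
Via Zolotarev, sign(π_{51}) = (51|343) = +1.

+1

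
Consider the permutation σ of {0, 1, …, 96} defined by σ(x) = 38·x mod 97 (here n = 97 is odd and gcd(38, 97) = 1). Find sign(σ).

-1

Start at x=50: 50 → 57 → 32 → 52 → 36 → 10 → 89 → … (one orbit).
Cycle lengths of π_38 on ℤ/97ℤ: [96, 1]; 2 cycles in total.
With 2 cycles on 97 points, sign = (−1)^{97−2} = -1.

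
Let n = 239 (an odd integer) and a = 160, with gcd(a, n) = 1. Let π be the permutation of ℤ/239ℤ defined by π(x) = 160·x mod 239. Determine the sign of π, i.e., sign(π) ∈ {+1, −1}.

+1

Start at x=11: 11 → 87 → 58 → 198 → 132 → 88 → 218 → … (one orbit).
3 cycles of lengths [119, 119, 1].
Σ(ℓ_i−1) = 239−3 = 236; sign = (−1)^236 = +1.
Zolotarev: (160|239) = +1, matching the cycle-count sign.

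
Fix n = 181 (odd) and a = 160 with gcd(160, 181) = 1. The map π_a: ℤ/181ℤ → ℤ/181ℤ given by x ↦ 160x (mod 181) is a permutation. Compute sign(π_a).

-1

Orbit of 158 under x↦160x: [158, 121, 174, 147, 171, 29, 115]… (length divides ord_181(160)).
π_160 has 2 disjoint cycles with lengths [180, 1] on {0,…,180}.
n − c = 181 − 2 = 179; sign = (−1)^179 = -1.
Via Zolotarev, sign(π_{160}) = (160|181) = -1.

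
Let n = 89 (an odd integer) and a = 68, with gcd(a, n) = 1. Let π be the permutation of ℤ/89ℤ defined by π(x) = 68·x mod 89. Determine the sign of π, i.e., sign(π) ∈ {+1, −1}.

Trace 11: π^k(11) = [11, 36, 45, 34, 87, 42, 8] for k=0..6.
Cycle type of π: 44×2 + 1; total 3 cycles.
With 3 cycles on 89 points, sign = (−1)^{89−3} = +1.
Via Zolotarev, sign(π_{68}) = (68|89) = +1.

+1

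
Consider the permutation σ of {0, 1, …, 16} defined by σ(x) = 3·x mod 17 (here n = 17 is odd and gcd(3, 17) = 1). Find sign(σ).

Trace 14: π^k(14) = [14, 8, 7, 4, 12, 2, 6] for k=0..6.
The orbit structure of x ↦ 3x mod 17: 2 orbits of sizes [16, 1].
Σ(ℓ_i−1) = 17−2 = 15; sign = (−1)^15 = -1.
(3|17)_J = -1 (Zolotarev's lemma cross-check).

-1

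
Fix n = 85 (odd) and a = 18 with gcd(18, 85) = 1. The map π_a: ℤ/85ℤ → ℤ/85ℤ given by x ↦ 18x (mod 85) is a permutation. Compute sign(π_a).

Trace 69: π^k(69) = [69, 52, 1, 18] for k=0..3.
π_18 has 34 disjoint cycles with lengths [4, 4, 4, 4, 4, 4, 4, 4, 4, 4, 4, 4, 4, 4, 4, 4, 4, 1, 1, 1, 1, 1, 1, 1, 1, 1, 1, 1, 1, 1, 1, 1, 1, 1] on {0,…,84}.
34 cycles on 85: each ℓ→(−1)^(ℓ−1), product (−1)^51 = -1.
Via Zolotarev, sign(π_{18}) = (18|85) = -1.

-1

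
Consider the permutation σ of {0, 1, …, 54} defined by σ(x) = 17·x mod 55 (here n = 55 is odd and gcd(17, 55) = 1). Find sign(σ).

Trace 31: π^k(31) = [31, 32, 49, 8, 26, 2, 34] for k=0..6.
Cycle lengths of π_17 on ℤ/55ℤ: [20, 20, 10, 4, 1]; 5 cycles in total.
Σ(ℓ_i−1) = 55−5 = 50; sign = (−1)^50 = +1.
Check: (17/55) = +1 by Zolotarev.

+1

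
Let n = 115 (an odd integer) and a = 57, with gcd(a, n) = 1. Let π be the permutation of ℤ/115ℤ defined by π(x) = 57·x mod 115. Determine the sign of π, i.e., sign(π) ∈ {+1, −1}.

Trace 57: π^k(57) = [57, 29, 43, 36, 97, 9, 53] for k=0..6.
Decompose π into cycles: lengths [44, 44, 22, 4, 1] (5 cycles, including the fixed point 0).
With 5 cycles on 115 points, sign = (−1)^{115−5} = +1.
Zolotarev: (57|115) = +1, matching the cycle-count sign.

+1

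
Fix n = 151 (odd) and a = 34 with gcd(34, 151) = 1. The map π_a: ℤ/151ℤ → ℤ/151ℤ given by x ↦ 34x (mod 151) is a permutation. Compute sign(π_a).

+1

Orbit of 59 under x↦34x: [59, 43, 103, 29, 80, 2, 68]… (length divides ord_151(34)).
Decompose π into cycles: lengths [75, 75, 1] (3 cycles, including the fixed point 0).
With 3 cycles on 151 points, sign = (−1)^{151−3} = +1.
Zolotarev: (34|151) = +1, matching the cycle-count sign.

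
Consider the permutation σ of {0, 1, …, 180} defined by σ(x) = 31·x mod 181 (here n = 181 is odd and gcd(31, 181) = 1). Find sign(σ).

-1

Orbit of 35 under x↦31x: [35, 180, 150, 125, 74, 122, 162]… (length divides ord_181(31)).
π_31 has 10 disjoint cycles with lengths [20, 20, 20, 20, 20, 20, 20, 20, 20, 1] on {0,…,180}.
181 − 10 = 171 transpositions; sign(π) = (−1)^171 = -1.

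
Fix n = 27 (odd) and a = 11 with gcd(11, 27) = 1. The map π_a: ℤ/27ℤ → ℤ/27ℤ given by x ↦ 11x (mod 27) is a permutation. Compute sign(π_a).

Start at x=16: 16 → 14 → 19 → 20 → 4 → 17 → 25 → … (one orbit).
Decompose π into cycles: lengths [18, 6, 2, 1] (4 cycles, including the fixed point 0).
Σ(ℓ_i−1) = 27−4 = 23; sign = (−1)^23 = -1.

-1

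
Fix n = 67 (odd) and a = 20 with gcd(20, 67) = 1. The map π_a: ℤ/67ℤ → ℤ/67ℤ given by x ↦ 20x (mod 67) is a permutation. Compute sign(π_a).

Start at x=26: 26 → 51 → 15 → 32 → 37 → 3 → 60 → … (one orbit).
The orbit structure of x ↦ 20x mod 67: 2 orbits of sizes [66, 1].
With 2 cycles on 67 points, sign = (−1)^{67−2} = -1.
Check: (20/67) = -1 by Zolotarev.

-1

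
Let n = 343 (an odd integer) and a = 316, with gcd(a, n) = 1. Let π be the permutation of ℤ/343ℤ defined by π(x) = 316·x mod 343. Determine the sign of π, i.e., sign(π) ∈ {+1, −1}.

+1

Trace 267: π^k(267) = [267, 337, 162, 85, 106, 225, 99] for k=0..6.
19 cycles of lengths [49, 49, 49, 49, 49, 49, 7, 7, 7, 7, 7, 7, 1, 1, 1, 1, 1, 1, 1].
sign(π) = (−1)^{n − #cycles} = (−1)^{343−19} = (−1)^324 = +1.
Via Zolotarev, sign(π_{316}) = (316|343) = +1.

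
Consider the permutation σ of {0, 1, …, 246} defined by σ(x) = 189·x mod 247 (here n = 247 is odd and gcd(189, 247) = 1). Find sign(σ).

Start at x=151: 151 → 134 → 132 → 1 → 189 → 153 → 18 → … (one orbit).
π_189 has 29 disjoint cycles with lengths [12, 12, 12, 12, 12, 12, 12, 12, 12, 12, 12, 12, 12, 12, 12, 12, 12, 12, 12, 2, 2, 2, 2, 2, 2, 2, 2, 2, 1] on {0,…,246}.
sign(π) = (−1)^{n − #cycles} = (−1)^{247−29} = (−1)^218 = +1.
Zolotarev: (189|247) = +1, matching the cycle-count sign.

+1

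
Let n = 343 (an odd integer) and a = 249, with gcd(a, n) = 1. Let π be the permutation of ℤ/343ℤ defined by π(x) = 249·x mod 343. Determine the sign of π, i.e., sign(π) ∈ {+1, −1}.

Start at x=256: 256 → 289 → 274 → 312 → 170 → 141 → 123 → … (one orbit).
The orbit structure of x ↦ 249x mod 343: 7 orbits of sizes [147, 147, 21, 21, 3, 3, 1].
343 − 7 = 336 transpositions; sign(π) = (−1)^336 = +1.

+1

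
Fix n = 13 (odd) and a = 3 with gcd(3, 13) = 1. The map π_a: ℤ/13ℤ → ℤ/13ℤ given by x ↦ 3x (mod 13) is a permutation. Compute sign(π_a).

Trace 9: π^k(9) = [9, 1, 3] for k=0..2.
The orbit structure of x ↦ 3x mod 13: 5 orbits of sizes [3, 3, 3, 3, 1].
13 − 5 = 8 transpositions; sign(π) = (−1)^8 = +1.

+1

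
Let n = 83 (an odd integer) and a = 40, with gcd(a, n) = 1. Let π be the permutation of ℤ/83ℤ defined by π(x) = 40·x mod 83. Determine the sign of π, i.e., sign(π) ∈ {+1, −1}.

Start at x=44: 44 → 17 → 16 → 59 → 36 → 29 → 81 → … (one orbit).
Cycle lengths of π_40 on ℤ/83ℤ: [41, 41, 1]; 3 cycles in total.
83 − 3 = 80 transpositions; sign(π) = (−1)^80 = +1.
(40|83)_J = +1 (Zolotarev's lemma cross-check).

+1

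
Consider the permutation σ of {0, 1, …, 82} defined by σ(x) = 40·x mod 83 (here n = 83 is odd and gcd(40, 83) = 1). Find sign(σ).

Start at x=10: 10 → 68 → 64 → 70 → 61 → 33 → 75 → … (one orbit).
Decompose π into cycles: lengths [41, 41, 1] (3 cycles, including the fixed point 0).
n − c = 83 − 3 = 80; sign = (−1)^80 = +1.
The Jacobi symbol (40|83) = +1 (Zolotarev) agrees.

+1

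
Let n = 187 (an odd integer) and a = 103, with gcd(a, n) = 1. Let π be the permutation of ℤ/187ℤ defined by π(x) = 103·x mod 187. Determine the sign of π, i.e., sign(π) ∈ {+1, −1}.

+1

Start at x=137: 137 → 86 → 69 → 1 → 103 → 137 (one orbit).
Decompose π into cycles: lengths [5, 5, 5, 5, 5, 5, 5, 5, 5, 5, 5, 5, 5, 5, 5, 5, 5, 5, 5, 5, 5, 5, 5, 5, 5, 5, 5, 5, 5, 5, 5, 5, 5, 5, 1, 1, 1, 1, 1, 1, 1, 1, 1, 1, 1, 1, 1, 1, 1, 1, 1] (51 cycles, including the fixed point 0).
187 − 51 = 136 transpositions; sign(π) = (−1)^136 = +1.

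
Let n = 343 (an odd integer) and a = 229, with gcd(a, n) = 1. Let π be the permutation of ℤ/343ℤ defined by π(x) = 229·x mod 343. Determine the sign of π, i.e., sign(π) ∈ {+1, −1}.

-1

Start at x=114: 114 → 38 → 127 → 271 → 319 → 335 → 226 → … (one orbit).
Cycle lengths of π_229 on ℤ/343ℤ: [294, 42, 6, 1]; 4 cycles in total.
With 4 cycles on 343 points, sign = (−1)^{343−4} = -1.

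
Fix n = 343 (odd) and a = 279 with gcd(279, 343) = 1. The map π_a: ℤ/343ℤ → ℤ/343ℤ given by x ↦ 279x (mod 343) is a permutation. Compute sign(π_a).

Trace 106: π^k(106) = [106, 76, 281, 195, 211, 216, 239] for k=0..6.
10 cycles of lengths [98, 98, 98, 14, 14, 14, 2, 2, 2, 1].
Σ(ℓ_i−1) = 343−10 = 333; sign = (−1)^333 = -1.

-1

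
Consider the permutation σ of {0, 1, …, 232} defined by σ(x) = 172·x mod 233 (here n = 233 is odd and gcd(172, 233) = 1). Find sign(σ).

Orbit of 16 under x↦172x: [16, 189, 121, 75, 85, 174, 104]… (length divides ord_233(172)).
π_172 has 2 disjoint cycles with lengths [232, 1] on {0,…,232}.
sign(π) = (−1)^{n − #cycles} = (−1)^{233−2} = (−1)^231 = -1.

-1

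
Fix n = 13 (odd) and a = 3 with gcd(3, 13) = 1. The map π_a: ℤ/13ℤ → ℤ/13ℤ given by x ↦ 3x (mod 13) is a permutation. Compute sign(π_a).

+1

Start at x=1: 1 → 3 → 9 → 1 (one orbit).
5 cycles of lengths [3, 3, 3, 3, 1].
With 5 cycles on 13 points, sign = (−1)^{13−5} = +1.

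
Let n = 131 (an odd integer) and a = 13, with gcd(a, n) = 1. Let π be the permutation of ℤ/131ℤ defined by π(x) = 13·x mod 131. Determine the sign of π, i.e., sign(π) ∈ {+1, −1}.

Trace 38: π^k(38) = [38, 101, 3, 39, 114, 41, 9] for k=0..6.
π_13 has 3 disjoint cycles with lengths [65, 65, 1] on {0,…,130}.
3 cycles on 131: each ℓ→(−1)^(ℓ−1), product (−1)^128 = +1.
Via Zolotarev, sign(π_{13}) = (13|131) = +1.

+1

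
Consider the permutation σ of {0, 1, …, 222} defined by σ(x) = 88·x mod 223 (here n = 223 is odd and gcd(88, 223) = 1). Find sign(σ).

-1

Start at x=97: 97 → 62 → 104 → 9 → 123 → 120 → 79 → … (one orbit).
2 cycles of lengths [222, 1].
sign(π) = (−1)^{n − #cycles} = (−1)^{223−2} = (−1)^221 = -1.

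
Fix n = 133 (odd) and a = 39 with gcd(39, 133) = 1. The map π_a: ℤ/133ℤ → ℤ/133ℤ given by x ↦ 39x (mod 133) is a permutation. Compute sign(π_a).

+1

Start at x=58: 58 → 1 → 39 → 58 (one orbit).
π_39 has 57 disjoint cycles with lengths [3, 3, 3, 3, 3, 3, 3, 3, 3, 3, 3, 3, 3, 3, 3, 3, 3, 3, 3, 3, 3, 3, 3, 3, 3, 3, 3, 3, 3, 3, 3, 3, 3, 3, 3, 3, 3, 3, 1, 1, 1, 1, 1, 1, 1, 1, 1, 1, 1, 1, 1, 1, 1, 1, 1, 1, 1] on {0,…,132}.
sign(π) = (−1)^{n − #cycles} = (−1)^{133−57} = (−1)^76 = +1.
(39|133)_J = +1 (Zolotarev's lemma cross-check).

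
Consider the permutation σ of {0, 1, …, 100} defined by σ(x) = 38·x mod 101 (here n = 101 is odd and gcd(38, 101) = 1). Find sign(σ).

-1

Start at x=83: 83 → 23 → 66 → 84 → 61 → 96 → 12 → … (one orbit).
π_38 has 2 disjoint cycles with lengths [100, 1] on {0,…,100}.
2 cycles on 101: each ℓ→(−1)^(ℓ−1), product (−1)^99 = -1.
Zolotarev: (38|101) = -1, matching the cycle-count sign.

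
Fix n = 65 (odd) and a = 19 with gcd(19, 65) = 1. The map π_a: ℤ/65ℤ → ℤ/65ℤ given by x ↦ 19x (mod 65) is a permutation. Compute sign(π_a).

-1

Start at x=24: 24 → 1 → 19 → 36 → 34 → 61 → 54 → … (one orbit).
Decompose π into cycles: lengths [12, 12, 12, 12, 12, 2, 2, 1] (8 cycles, including the fixed point 0).
n − c = 65 − 8 = 57; sign = (−1)^57 = -1.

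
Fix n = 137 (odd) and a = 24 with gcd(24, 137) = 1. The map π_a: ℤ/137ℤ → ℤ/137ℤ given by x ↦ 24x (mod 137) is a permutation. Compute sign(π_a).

-1

Trace 73: π^k(73) = [73, 108, 126, 10, 103, 6, 7] for k=0..6.
The orbit structure of x ↦ 24x mod 137: 2 orbits of sizes [136, 1].
2 cycles on 137: each ℓ→(−1)^(ℓ−1), product (−1)^135 = -1.
Check: (24/137) = -1 by Zolotarev.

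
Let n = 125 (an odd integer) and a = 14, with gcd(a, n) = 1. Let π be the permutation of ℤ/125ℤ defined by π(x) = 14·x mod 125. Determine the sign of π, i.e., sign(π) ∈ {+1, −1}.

+1

Start at x=124: 124 → 111 → 54 → 6 → 84 → 51 → 89 → … (one orbit).
Cycle type of π: 50×2 + 10×2 + 2×2 + 1; total 7 cycles.
125 − 7 = 118 transpositions; sign(π) = (−1)^118 = +1.
Check: (14/125) = +1 by Zolotarev.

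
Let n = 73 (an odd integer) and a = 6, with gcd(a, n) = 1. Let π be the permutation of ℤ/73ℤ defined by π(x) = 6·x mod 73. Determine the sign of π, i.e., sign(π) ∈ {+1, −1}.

Trace 25: π^k(25) = [25, 4, 24, 71, 61, 1, 6] for k=0..6.
The orbit structure of x ↦ 6x mod 73: 3 orbits of sizes [36, 36, 1].
sign(π) = (−1)^{n − #cycles} = (−1)^{73−3} = (−1)^70 = +1.

+1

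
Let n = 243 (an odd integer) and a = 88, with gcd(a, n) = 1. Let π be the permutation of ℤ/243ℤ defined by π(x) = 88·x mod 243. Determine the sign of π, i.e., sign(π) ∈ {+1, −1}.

Start at x=172: 172 → 70 → 85 → 190 → 196 → 238 → 46 → … (one orbit).
π_88 has 11 disjoint cycles with lengths [81, 81, 27, 27, 9, 9, 3, 3, 1, 1, 1] on {0,…,242}.
243 − 11 = 232 transpositions; sign(π) = (−1)^232 = +1.
The Jacobi symbol (88|243) = +1 (Zolotarev) agrees.

+1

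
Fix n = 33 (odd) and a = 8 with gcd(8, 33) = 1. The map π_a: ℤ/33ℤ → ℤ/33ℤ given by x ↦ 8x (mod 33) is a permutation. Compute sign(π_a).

Trace 16: π^k(16) = [16, 29, 1, 8, 31, 17, 4] for k=0..6.
Cycle type of π: 10×3 + 2 + 1; total 5 cycles.
Σ(ℓ_i−1) = 33−5 = 28; sign = (−1)^28 = +1.

+1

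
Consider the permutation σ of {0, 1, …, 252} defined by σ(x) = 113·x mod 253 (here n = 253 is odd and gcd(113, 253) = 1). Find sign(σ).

-1

Start at x=159: 159 → 4 → 199 → 223 → 152 → 225 → 125 → … (one orbit).
Cycle type of π: 110×2 + 22 + 5×2 + 1; total 6 cycles.
253 − 6 = 247 transpositions; sign(π) = (−1)^247 = -1.
Check: (113/253) = -1 by Zolotarev.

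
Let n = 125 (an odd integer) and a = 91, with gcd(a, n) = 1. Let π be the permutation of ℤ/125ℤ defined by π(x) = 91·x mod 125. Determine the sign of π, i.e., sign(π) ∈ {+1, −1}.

+1

Start at x=51: 51 → 16 → 81 → 121 → 11 → 1 → 91 → … (one orbit).
Cycle type of π: 25×4 + 5×4 + 1×5; total 13 cycles.
sign(π) = (−1)^{n − #cycles} = (−1)^{125−13} = (−1)^112 = +1.
(91|125)_J = +1 (Zolotarev's lemma cross-check).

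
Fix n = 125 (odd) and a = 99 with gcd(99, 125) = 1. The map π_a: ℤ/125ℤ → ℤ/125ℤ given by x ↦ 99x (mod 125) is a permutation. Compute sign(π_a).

+1

Orbit of 49 under x↦99x: [49, 101, 124, 26, 74, 76, 24]… (length divides ord_125(99)).
π_99 has 23 disjoint cycles with lengths [10, 10, 10, 10, 10, 10, 10, 10, 10, 10, 2, 2, 2, 2, 2, 2, 2, 2, 2, 2, 2, 2, 1] on {0,…,124}.
23 cycles on 125: each ℓ→(−1)^(ℓ−1), product (−1)^102 = +1.
(99|125)_J = +1 (Zolotarev's lemma cross-check).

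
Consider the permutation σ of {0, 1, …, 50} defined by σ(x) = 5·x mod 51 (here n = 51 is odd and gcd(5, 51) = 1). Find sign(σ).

Orbit of 23 under x↦5x: [23, 13, 14, 19, 44, 16, 29]… (length divides ord_51(5)).
The orbit structure of x ↦ 5x mod 51: 5 orbits of sizes [16, 16, 16, 2, 1].
51 − 5 = 46 transpositions; sign(π) = (−1)^46 = +1.

+1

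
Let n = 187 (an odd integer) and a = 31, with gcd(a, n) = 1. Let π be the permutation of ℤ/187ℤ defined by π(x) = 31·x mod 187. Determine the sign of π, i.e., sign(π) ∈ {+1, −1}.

-1

Orbit of 147 under x↦31x: [147, 69, 82, 111, 75, 81, 80]… (length divides ord_187(31)).
Decompose π into cycles: lengths [80, 80, 16, 5, 5, 1] (6 cycles, including the fixed point 0).
n − c = 187 − 6 = 181; sign = (−1)^181 = -1.
(31|187)_J = -1 (Zolotarev's lemma cross-check).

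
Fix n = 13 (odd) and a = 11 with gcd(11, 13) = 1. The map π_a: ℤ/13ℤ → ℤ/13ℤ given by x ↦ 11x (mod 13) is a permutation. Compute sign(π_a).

-1

Orbit of 2 under x↦11x: [2, 9, 8, 10, 6, 1, 11]… (length divides ord_13(11)).
The orbit structure of x ↦ 11x mod 13: 2 orbits of sizes [12, 1].
sign(π) = (−1)^{n − #cycles} = (−1)^{13−2} = (−1)^11 = -1.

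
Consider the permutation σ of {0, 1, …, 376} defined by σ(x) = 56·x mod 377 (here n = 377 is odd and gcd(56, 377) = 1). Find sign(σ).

Start at x=289: 289 → 350 → 373 → 153 → 274 → 264 → 81 → … (one orbit).
Cycle lengths of π_56 on ℤ/377ℤ: [84, 84, 84, 84, 28, 6, 6, 1]; 8 cycles in total.
With 8 cycles on 377 points, sign = (−1)^{377−8} = -1.
Zolotarev: (56|377) = -1, matching the cycle-count sign.

-1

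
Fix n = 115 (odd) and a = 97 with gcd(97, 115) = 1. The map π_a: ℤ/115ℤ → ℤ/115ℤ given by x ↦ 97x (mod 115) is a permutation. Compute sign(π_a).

+1

Trace 4: π^k(4) = [4, 43, 31, 17, 39, 103, 101] for k=0..6.
The orbit structure of x ↦ 97x mod 115: 5 orbits of sizes [44, 44, 22, 4, 1].
n − c = 115 − 5 = 110; sign = (−1)^110 = +1.
The Jacobi symbol (97|115) = +1 (Zolotarev) agrees.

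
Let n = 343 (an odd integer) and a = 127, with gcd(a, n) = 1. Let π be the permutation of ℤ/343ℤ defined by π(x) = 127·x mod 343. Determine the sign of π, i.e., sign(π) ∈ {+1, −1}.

Start at x=15: 15 → 190 → 120 → 148 → 274 → 155 → 134 → … (one orbit).
19 cycles of lengths [49, 49, 49, 49, 49, 49, 7, 7, 7, 7, 7, 7, 1, 1, 1, 1, 1, 1, 1].
Σ(ℓ_i−1) = 343−19 = 324; sign = (−1)^324 = +1.
(127|343)_J = +1 (Zolotarev's lemma cross-check).

+1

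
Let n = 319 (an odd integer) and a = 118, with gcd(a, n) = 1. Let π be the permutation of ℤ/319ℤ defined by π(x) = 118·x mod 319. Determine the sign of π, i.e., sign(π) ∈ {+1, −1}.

Start at x=282: 282 → 100 → 316 → 284 → 17 → 92 → 10 → … (one orbit).
The orbit structure of x ↦ 118x mod 319: 5 orbits of sizes [140, 140, 28, 10, 1].
Σ(ℓ_i−1) = 319−5 = 314; sign = (−1)^314 = +1.

+1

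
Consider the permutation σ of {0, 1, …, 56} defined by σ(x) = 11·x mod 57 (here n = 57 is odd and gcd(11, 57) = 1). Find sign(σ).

-1

Trace 1: π^k(1) = [1, 11, 7, 20, 49, 26] for k=0..5.
The orbit structure of x ↦ 11x mod 57: 14 orbits of sizes [6, 6, 6, 6, 6, 6, 3, 3, 3, 3, 3, 3, 2, 1].
n − c = 57 − 14 = 43; sign = (−1)^43 = -1.
Check: (11/57) = -1 by Zolotarev.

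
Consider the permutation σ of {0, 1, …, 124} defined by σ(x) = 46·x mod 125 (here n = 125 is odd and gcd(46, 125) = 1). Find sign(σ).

Start at x=36: 36 → 31 → 51 → 96 → 41 → 11 → 6 → … (one orbit).
The orbit structure of x ↦ 46x mod 125: 13 orbits of sizes [25, 25, 25, 25, 5, 5, 5, 5, 1, 1, 1, 1, 1].
sign(π) = (−1)^{n − #cycles} = (−1)^{125−13} = (−1)^112 = +1.

+1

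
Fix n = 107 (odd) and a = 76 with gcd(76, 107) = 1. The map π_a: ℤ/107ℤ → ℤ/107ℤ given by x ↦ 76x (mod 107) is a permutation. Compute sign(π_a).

Orbit of 83 under x↦76x: [83, 102, 48, 10, 11, 87, 85]… (length divides ord_107(76)).
Cycle lengths of π_76 on ℤ/107ℤ: [53, 53, 1]; 3 cycles in total.
107 − 3 = 104 transpositions; sign(π) = (−1)^104 = +1.
The Jacobi symbol (76|107) = +1 (Zolotarev) agrees.

+1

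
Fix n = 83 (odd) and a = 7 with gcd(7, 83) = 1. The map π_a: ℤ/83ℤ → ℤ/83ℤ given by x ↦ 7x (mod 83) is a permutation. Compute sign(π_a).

Orbit of 70 under x↦7x: [70, 75, 27, 23, 78, 48, 4]… (length divides ord_83(7)).
Decompose π into cycles: lengths [41, 41, 1] (3 cycles, including the fixed point 0).
83 − 3 = 80 transpositions; sign(π) = (−1)^80 = +1.

+1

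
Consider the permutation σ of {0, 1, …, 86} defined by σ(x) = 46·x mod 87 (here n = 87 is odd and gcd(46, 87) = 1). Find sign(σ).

-1

Start at x=70: 70 → 1 → 46 → 28 → 70 (one orbit).
The orbit structure of x ↦ 46x mod 87: 24 orbits of sizes [4, 4, 4, 4, 4, 4, 4, 4, 4, 4, 4, 4, 4, 4, 4, 4, 4, 4, 4, 4, 4, 1, 1, 1].
24 cycles on 87: each ℓ→(−1)^(ℓ−1), product (−1)^63 = -1.
Check: (46/87) = -1 by Zolotarev.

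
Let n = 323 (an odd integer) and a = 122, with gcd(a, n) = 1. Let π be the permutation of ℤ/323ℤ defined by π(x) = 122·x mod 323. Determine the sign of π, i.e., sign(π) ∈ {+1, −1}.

+1

Orbit of 140 under x↦122x: [140, 284, 87, 278, 1, 122, 26]… (length divides ord_323(122)).
Cycle lengths of π_122 on ℤ/323ℤ: [48, 48, 48, 48, 48, 48, 16, 6, 6, 6, 1]; 11 cycles in total.
Σ(ℓ_i−1) = 323−11 = 312; sign = (−1)^312 = +1.
Via Zolotarev, sign(π_{122}) = (122|323) = +1.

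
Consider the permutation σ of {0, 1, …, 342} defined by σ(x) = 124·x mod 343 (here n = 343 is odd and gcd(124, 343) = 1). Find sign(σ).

Orbit of 172 under x↦124x: [172, 62, 142, 115, 197, 75, 39]… (length divides ord_343(124)).
Decompose π into cycles: lengths [294, 42, 6, 1] (4 cycles, including the fixed point 0).
343 − 4 = 339 transpositions; sign(π) = (−1)^339 = -1.
Via Zolotarev, sign(π_{124}) = (124|343) = -1.

-1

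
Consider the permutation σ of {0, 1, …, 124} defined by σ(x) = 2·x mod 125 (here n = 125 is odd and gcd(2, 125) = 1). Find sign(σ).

-1

Orbit of 21 under x↦2x: [21, 42, 84, 43, 86, 47, 94]… (length divides ord_125(2)).
π_2 has 4 disjoint cycles with lengths [100, 20, 4, 1] on {0,…,124}.
sign(π) = (−1)^{n − #cycles} = (−1)^{125−4} = (−1)^121 = -1.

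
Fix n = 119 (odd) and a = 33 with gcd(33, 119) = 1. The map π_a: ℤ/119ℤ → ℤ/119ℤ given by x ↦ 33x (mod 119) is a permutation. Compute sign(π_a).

-1

Start at x=18: 18 → 118 → 86 → 101 → 1 → 33 → 18 (one orbit).
Decompose π into cycles: lengths [6, 6, 6, 6, 6, 6, 6, 6, 6, 6, 6, 6, 6, 6, 6, 6, 6, 2, 2, 2, 2, 2, 2, 2, 2, 1] (26 cycles, including the fixed point 0).
26 cycles on 119: each ℓ→(−1)^(ℓ−1), product (−1)^93 = -1.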